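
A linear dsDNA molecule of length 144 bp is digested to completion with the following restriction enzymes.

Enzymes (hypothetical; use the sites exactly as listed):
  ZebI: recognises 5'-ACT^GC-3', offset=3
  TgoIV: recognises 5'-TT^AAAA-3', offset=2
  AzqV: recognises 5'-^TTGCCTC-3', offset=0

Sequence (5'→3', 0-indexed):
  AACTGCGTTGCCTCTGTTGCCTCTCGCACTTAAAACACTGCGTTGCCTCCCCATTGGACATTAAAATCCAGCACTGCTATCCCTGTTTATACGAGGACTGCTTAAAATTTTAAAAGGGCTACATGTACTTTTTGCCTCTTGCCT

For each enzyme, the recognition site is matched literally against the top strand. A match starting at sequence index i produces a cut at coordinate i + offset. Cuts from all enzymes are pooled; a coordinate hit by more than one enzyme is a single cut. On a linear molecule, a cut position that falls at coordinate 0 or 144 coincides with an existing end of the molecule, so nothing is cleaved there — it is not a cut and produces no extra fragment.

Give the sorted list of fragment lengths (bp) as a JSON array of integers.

Scan for sites:
  ZebI (ACTGC, off=3): starts [1, 36, 72, 96] → cuts [4, 39, 75, 99]
  TgoIV (TTAAAA, off=2): starts [29, 60, 101, 109] → cuts [31, 62, 103, 111]
  AzqV (TTGCCTC, off=0): starts [7, 16, 42, 131] → cuts [7, 16, 42, 131]

Pooled cuts: [4, 7, 16, 31, 39, 42, 62, 75, 99, 103, 111, 131]

Fragments:
  [0,4): 4 bp
  [4,7): 3 bp
  [7,16): 9 bp
  [16,31): 15 bp
  [31,39): 8 bp
  [39,42): 3 bp
  [42,62): 20 bp
  [62,75): 13 bp
  [75,99): 24 bp
  [99,103): 4 bp
  [103,111): 8 bp
  [111,131): 20 bp
  [131,144): 13 bp

[3,3,4,4,8,8,9,13,13,15,20,20,24]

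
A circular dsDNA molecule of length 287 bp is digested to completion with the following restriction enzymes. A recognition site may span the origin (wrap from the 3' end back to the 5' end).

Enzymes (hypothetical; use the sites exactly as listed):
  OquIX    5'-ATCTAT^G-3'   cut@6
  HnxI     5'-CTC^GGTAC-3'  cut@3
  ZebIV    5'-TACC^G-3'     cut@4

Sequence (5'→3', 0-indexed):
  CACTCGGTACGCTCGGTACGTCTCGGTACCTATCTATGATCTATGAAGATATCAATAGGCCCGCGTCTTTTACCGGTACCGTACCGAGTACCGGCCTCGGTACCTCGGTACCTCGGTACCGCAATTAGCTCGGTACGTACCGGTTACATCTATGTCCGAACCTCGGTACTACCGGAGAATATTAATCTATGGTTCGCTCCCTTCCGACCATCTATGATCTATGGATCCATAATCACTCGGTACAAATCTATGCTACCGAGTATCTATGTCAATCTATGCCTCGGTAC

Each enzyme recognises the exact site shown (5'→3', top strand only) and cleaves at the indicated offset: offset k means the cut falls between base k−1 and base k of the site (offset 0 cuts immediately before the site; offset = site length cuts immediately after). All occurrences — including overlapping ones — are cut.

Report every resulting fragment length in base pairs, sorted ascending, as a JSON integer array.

[5,5,6,6,6,6,7,7,7,8,8,9,9,10,10,10,10,10,11,11,12,13,13,16,17,25,30]

Site scan:
  OquIX ATCTATG/6: at [31, 38, 147, 184, 209, 216, 245, 261, 271] ⇒ [37, 44, 153, 190, 215, 222, 251, 267, 277]
  HnxI CTCGGTAC/3: at [2, 11, 21, 95, 103, 111, 128, 161, 235, 279] ⇒ [5, 14, 24, 98, 106, 114, 131, 164, 238, 282]
  ZebIV TACCG/4: at [70, 76, 81, 88, 116, 137, 169, 253] ⇒ [74, 80, 85, 92, 120, 141, 173, 257]

Pooled cuts: [5, 14, 24, 37, 44, 74, 80, 85, 92, 98, 106, 114, 120, 131, 141, 153, 164, 173, 190, 215, 222, 238, 251, 257, 267, 277, 282]

Fragment lengths:
  5→14: 9 bp
  14→24: 10 bp
  24→37: 13 bp
  37→44: 7 bp
  44→74: 30 bp
  74→80: 6 bp
  80→85: 5 bp
  85→92: 7 bp
  92→98: 6 bp
  98→106: 8 bp
  106→114: 8 bp
  114→120: 6 bp
  120→131: 11 bp
  131→141: 10 bp
  141→153: 12 bp
  153→164: 11 bp
  164→173: 9 bp
  173→190: 17 bp
  190→215: 25 bp
  215→222: 7 bp
  222→238: 16 bp
  238→251: 13 bp
  251→257: 6 bp
  257→267: 10 bp
  267→277: 10 bp
  277→282: 5 bp
  282→5 (wrap): 287-282+5 = 10 bp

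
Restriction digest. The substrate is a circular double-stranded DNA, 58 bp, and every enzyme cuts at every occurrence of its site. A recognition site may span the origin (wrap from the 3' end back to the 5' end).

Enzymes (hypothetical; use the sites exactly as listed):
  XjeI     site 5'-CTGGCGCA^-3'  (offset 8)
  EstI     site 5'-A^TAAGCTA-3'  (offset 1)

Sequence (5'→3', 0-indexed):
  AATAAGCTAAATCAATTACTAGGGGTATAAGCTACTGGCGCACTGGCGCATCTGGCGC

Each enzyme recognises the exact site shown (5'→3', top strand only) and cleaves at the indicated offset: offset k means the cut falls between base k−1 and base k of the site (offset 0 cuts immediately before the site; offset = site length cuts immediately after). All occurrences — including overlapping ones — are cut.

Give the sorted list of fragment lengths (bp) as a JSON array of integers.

Site scan:
  XjeI CTGGCGCA/8: at [34, 42, 51] ⇒ [1, 42, 50]
  EstI ATAAGCTA/1: at [1, 26] ⇒ [2, 27]

All cut coordinates (distinct, sorted): [1, 2, 27, 42, 50]

Fragment lengths:
  1→2: 1 bp
  2→27: 25 bp
  27→42: 15 bp
  42→50: 8 bp
  50→1 (wrap): 58-50+1 = 9 bp

[1,8,9,15,25]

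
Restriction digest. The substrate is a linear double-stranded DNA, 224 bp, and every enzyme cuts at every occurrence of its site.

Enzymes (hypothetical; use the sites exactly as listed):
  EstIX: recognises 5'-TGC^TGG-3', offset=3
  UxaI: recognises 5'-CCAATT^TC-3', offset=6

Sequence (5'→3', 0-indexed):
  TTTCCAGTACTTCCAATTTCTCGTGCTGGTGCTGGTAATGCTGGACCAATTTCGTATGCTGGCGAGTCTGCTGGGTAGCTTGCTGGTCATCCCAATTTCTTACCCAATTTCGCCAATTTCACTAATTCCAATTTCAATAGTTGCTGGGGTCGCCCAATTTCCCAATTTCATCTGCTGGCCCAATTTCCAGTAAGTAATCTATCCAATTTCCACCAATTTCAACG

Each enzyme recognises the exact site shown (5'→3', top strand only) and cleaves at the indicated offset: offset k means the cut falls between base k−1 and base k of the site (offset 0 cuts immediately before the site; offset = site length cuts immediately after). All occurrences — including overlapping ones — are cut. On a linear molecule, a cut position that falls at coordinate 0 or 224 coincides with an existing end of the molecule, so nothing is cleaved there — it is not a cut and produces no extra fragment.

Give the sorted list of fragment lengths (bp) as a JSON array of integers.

[6,6,8,8,8,8,9,9,10,10,10,11,12,12,12,14,15,15,18,23]

Site scan:
  EstIX (TGCTGG, off=3): starts [23, 29, 38, 56, 68, 80, 141, 172] → cuts [26, 32, 41, 59, 71, 83, 144, 175]
  UxaI (CCAATTTC, off=6): starts [12, 45, 91, 103, 112, 127, 153, 161, 179, 202, 212] → cuts [18, 51, 97, 109, 118, 133, 159, 167, 185, 208, 218]

All cut coordinates (distinct, sorted): [18, 26, 32, 41, 51, 59, 71, 83, 97, 109, 118, 133, 144, 159, 167, 175, 185, 208, 218]

Fragment lengths:
  [0,18): 18 bp
  [18,26): 8 bp
  [26,32): 6 bp
  [32,41): 9 bp
  [41,51): 10 bp
  [51,59): 8 bp
  [59,71): 12 bp
  [71,83): 12 bp
  [83,97): 14 bp
  [97,109): 12 bp
  [109,118): 9 bp
  [118,133): 15 bp
  [133,144): 11 bp
  [144,159): 15 bp
  [159,167): 8 bp
  [167,175): 8 bp
  [175,185): 10 bp
  [185,208): 23 bp
  [208,218): 10 bp
  [218,224): 6 bp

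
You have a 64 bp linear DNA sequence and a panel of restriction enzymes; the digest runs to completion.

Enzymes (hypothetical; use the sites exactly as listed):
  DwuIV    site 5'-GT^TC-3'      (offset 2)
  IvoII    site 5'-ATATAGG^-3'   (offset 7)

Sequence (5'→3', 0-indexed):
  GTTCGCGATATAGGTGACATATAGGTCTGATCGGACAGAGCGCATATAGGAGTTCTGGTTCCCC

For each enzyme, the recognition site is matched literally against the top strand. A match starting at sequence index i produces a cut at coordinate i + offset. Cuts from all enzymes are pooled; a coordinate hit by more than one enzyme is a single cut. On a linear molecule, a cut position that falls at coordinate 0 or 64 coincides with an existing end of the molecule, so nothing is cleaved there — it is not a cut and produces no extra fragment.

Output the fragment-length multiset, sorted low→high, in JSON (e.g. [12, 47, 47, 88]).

[2,3,5,6,11,12,25]

Scan for sites:
  DwuIV (GTTC, off=2): starts [0, 51, 57] → cuts [2, 53, 59]
  IvoII (ATATAGG, off=7): starts [7, 18, 43] → cuts [14, 25, 50]

Pooled cuts: [2, 14, 25, 50, 53, 59]

Fragment lengths:
  [0,2): 2 bp
  [2,14): 12 bp
  [14,25): 11 bp
  [25,50): 25 bp
  [50,53): 3 bp
  [53,59): 6 bp
  [59,64): 5 bp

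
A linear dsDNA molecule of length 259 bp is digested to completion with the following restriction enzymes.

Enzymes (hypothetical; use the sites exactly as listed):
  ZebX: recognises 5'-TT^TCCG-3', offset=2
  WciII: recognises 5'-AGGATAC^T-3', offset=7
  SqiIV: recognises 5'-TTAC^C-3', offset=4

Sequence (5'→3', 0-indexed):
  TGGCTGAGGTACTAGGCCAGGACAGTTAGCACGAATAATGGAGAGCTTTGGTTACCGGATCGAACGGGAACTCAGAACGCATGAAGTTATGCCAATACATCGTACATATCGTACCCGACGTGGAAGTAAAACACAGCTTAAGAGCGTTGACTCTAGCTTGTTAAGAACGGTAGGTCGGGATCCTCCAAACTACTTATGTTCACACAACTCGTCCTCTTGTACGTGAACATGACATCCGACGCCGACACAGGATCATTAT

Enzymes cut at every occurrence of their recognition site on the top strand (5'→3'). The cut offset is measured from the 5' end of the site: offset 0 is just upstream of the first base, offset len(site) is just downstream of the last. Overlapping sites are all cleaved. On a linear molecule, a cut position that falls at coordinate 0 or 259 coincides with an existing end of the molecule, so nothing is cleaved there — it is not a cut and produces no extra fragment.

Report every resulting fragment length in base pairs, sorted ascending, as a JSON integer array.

Site scan:
  ZebX (TTTCCG, off=2): no sites
  WciII (AGGATACT, off=7): no sites
  SqiIV (TTACC, off=4): starts [51] → cuts [55]

All cut coordinates (distinct, sorted): [55]

Fragment lengths:
  [0,55): 55 bp
  [55,259): 204 bp

[55,204]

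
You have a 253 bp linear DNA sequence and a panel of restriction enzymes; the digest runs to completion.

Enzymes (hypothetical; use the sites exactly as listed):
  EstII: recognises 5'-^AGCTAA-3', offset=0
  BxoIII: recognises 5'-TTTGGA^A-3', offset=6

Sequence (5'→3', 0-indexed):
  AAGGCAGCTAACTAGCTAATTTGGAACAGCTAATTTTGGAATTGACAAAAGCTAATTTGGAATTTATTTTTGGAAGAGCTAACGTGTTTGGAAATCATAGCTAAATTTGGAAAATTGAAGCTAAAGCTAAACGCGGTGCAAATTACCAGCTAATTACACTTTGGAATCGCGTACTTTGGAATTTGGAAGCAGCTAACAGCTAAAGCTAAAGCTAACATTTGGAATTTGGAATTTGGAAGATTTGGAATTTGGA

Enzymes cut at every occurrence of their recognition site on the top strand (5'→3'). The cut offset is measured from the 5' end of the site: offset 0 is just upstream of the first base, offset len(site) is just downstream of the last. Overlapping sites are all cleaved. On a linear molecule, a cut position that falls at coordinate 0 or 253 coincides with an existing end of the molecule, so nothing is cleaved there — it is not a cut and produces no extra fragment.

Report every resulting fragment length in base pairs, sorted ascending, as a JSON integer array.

Per-enzyme occurrences:
  EstII AGCTAA/0: at [5, 13, 27, 49, 76, 98, 118, 124, 147, 190, 197, 203, 209] ⇒ [5, 13, 27, 49, 76, 98, 118, 124, 147, 190, 197, 203, 209]
  BxoIII TTTGGAA/6: at [19, 34, 55, 68, 86, 105, 159, 174, 181, 217, 224, 231, 240] ⇒ [25, 40, 61, 74, 92, 111, 165, 180, 187, 223, 230, 237, 246]

Pooled cuts: [5, 13, 25, 27, 40, 49, 61, 74, 76, 92, 98, 111, 118, 124, 147, 165, 180, 187, 190, 197, 203, 209, 223, 230, 237, 246]

Fragment lengths:
  [0,5): 5 bp
  [5,13): 8 bp
  [13,25): 12 bp
  [25,27): 2 bp
  [27,40): 13 bp
  [40,49): 9 bp
  [49,61): 12 bp
  [61,74): 13 bp
  [74,76): 2 bp
  [76,92): 16 bp
  [92,98): 6 bp
  [98,111): 13 bp
  [111,118): 7 bp
  [118,124): 6 bp
  [124,147): 23 bp
  [147,165): 18 bp
  [165,180): 15 bp
  [180,187): 7 bp
  [187,190): 3 bp
  [190,197): 7 bp
  [197,203): 6 bp
  [203,209): 6 bp
  [209,223): 14 bp
  [223,230): 7 bp
  [230,237): 7 bp
  [237,246): 9 bp
  [246,253): 7 bp

[2,2,3,5,6,6,6,6,7,7,7,7,7,7,8,9,9,12,12,13,13,13,14,15,16,18,23]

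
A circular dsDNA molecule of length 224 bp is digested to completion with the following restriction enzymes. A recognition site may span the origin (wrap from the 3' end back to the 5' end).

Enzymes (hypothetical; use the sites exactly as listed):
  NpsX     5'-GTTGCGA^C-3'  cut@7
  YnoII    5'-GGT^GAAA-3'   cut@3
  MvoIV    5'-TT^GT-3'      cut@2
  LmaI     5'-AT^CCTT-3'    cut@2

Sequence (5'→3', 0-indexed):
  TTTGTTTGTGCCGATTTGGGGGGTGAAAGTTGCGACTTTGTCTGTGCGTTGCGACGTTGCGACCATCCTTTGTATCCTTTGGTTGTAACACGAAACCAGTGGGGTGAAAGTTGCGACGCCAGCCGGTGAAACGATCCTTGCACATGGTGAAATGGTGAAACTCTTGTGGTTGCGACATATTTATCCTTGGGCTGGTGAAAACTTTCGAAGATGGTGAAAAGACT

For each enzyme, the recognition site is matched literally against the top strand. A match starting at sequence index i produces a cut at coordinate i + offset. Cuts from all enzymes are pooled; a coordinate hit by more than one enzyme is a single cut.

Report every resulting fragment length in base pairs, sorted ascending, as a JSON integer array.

[4,4,4,4,5,8,8,8,9,9,9,10,11,11,11,12,12,13,15,17,19,21]

Per-enzyme occurrences:
  NpsX (GTTGCGAC, off=7): starts [28, 47, 55, 109, 168] → cuts [35, 54, 62, 116, 175]
  YnoII (GGTGAAA, off=3): starts [21, 102, 124, 145, 153, 193, 212] → cuts [24, 105, 127, 148, 156, 196, 215]
  MvoIV (TTGT, off=2): starts [1, 5, 37, 69, 82, 163] → cuts [3, 7, 39, 71, 84, 165]
  LmaI (ATCCTT, off=2): starts [64, 73, 133, 182] → cuts [66, 75, 135, 184]

Pooled cuts: [3, 7, 24, 35, 39, 54, 62, 66, 71, 75, 84, 105, 116, 127, 135, 148, 156, 165, 175, 184, 196, 215]

Fragments:
  3→7: 4 bp
  7→24: 17 bp
  24→35: 11 bp
  35→39: 4 bp
  39→54: 15 bp
  54→62: 8 bp
  62→66: 4 bp
  66→71: 5 bp
  71→75: 4 bp
  75→84: 9 bp
  84→105: 21 bp
  105→116: 11 bp
  116→127: 11 bp
  127→135: 8 bp
  135→148: 13 bp
  148→156: 8 bp
  156→165: 9 bp
  165→175: 10 bp
  175→184: 9 bp
  184→196: 12 bp
  196→215: 19 bp
  215→3 (wrap): 224-215+3 = 12 bp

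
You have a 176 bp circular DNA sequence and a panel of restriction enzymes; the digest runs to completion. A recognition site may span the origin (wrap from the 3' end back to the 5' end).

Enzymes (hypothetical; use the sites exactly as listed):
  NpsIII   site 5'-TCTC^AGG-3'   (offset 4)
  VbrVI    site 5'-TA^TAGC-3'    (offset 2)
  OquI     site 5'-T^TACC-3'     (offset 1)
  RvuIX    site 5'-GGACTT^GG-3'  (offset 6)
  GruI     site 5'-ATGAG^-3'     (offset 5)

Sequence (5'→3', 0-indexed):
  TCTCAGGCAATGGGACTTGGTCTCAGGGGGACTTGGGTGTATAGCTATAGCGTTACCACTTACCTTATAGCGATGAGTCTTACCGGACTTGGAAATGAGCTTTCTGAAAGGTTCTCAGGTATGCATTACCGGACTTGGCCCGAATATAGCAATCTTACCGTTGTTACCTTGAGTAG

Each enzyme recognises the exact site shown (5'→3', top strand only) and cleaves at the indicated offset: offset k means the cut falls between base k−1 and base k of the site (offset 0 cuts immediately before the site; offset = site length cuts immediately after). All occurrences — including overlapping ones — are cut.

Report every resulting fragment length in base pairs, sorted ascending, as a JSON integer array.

[3,6,6,6,7,7,7,9,9,9,10,10,10,10,10,10,14,16,17]

Site scan:
  NpsIII (TCTCAGG, off=4): starts [0, 20, 112] → cuts [4, 24, 116]
  VbrVI (TATAGC, off=2): starts [39, 45, 65, 144] → cuts [41, 47, 67, 146]
  OquI (TTACC, off=1): starts [52, 59, 79, 125, 154, 163] → cuts [53, 60, 80, 126, 155, 164]
  RvuIX (GGACTTGG, off=6): starts [12, 28, 84, 130] → cuts [18, 34, 90, 136]
  GruI (ATGAG, off=5): starts [72, 94] → cuts [77, 99]

All cut coordinates (distinct, sorted): [4, 18, 24, 34, 41, 47, 53, 60, 67, 77, 80, 90, 99, 116, 126, 136, 146, 155, 164]

Fragments:
  4→18: 14 bp
  18→24: 6 bp
  24→34: 10 bp
  34→41: 7 bp
  41→47: 6 bp
  47→53: 6 bp
  53→60: 7 bp
  60→67: 7 bp
  67→77: 10 bp
  77→80: 3 bp
  80→90: 10 bp
  90→99: 9 bp
  99→116: 17 bp
  116→126: 10 bp
  126→136: 10 bp
  136→146: 10 bp
  146→155: 9 bp
  155→164: 9 bp
  164→4 (wrap): 176-164+4 = 16 bp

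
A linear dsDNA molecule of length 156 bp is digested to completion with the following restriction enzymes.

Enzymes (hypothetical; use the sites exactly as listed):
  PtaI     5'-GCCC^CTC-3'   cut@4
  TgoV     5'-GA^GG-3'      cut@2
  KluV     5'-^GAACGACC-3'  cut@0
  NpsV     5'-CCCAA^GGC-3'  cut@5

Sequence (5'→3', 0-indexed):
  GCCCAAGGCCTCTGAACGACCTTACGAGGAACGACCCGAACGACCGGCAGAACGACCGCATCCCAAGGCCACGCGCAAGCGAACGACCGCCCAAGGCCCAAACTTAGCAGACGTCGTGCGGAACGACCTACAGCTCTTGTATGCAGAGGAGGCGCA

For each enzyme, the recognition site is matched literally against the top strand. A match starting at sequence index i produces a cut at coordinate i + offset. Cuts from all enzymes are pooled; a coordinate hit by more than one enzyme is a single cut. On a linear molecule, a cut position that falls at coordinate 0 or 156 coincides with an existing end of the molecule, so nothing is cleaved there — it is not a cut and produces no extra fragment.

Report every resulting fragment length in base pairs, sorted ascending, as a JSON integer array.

Scan for sites:
  PtaI (GCCCCTC, off=4): no sites
  TgoV (GAGG, off=2): starts [25, 145, 148] → cuts [27, 147, 150]
  KluV (GAACGACC, off=0): starts [13, 28, 37, 49, 80, 120] → cuts [13, 28, 37, 49, 80, 120]
  NpsV (CCCAAGGC, off=5): starts [1, 61, 89] → cuts [6, 66, 94]

All cut coordinates (distinct, sorted): [6, 13, 27, 28, 37, 49, 66, 80, 94, 120, 147, 150]

Fragments:
  [0,6): 6 bp
  [6,13): 7 bp
  [13,27): 14 bp
  [27,28): 1 bp
  [28,37): 9 bp
  [37,49): 12 bp
  [49,66): 17 bp
  [66,80): 14 bp
  [80,94): 14 bp
  [94,120): 26 bp
  [120,147): 27 bp
  [147,150): 3 bp
  [150,156): 6 bp

[1,3,6,6,7,9,12,14,14,14,17,26,27]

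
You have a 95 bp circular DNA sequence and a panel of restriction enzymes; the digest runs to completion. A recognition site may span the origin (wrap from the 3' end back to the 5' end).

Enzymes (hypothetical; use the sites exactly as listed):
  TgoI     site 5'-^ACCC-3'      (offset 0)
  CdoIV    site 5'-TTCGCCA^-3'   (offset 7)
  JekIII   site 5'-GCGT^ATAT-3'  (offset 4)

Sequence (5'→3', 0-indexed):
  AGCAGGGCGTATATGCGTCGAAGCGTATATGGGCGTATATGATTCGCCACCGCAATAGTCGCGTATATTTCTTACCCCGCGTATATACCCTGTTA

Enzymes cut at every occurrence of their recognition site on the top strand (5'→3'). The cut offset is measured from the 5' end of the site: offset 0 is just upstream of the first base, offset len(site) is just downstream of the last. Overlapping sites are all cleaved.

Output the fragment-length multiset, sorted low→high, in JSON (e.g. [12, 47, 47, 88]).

[4,9,9,10,13,15,16,19]

Site scan:
  TgoI ACCC/0: at [73, 86] ⇒ [73, 86]
  CdoIV TTCGCCA/7: at [42] ⇒ [49]
  JekIII GCGTATAT/4: at [6, 22, 32, 60, 78] ⇒ [10, 26, 36, 64, 82]

All cut coordinates (distinct, sorted): [10, 26, 36, 49, 64, 73, 82, 86]

Fragments:
  10→26: 16 bp
  26→36: 10 bp
  36→49: 13 bp
  49→64: 15 bp
  64→73: 9 bp
  73→82: 9 bp
  82→86: 4 bp
  86→10 (wrap): 95-86+10 = 19 bp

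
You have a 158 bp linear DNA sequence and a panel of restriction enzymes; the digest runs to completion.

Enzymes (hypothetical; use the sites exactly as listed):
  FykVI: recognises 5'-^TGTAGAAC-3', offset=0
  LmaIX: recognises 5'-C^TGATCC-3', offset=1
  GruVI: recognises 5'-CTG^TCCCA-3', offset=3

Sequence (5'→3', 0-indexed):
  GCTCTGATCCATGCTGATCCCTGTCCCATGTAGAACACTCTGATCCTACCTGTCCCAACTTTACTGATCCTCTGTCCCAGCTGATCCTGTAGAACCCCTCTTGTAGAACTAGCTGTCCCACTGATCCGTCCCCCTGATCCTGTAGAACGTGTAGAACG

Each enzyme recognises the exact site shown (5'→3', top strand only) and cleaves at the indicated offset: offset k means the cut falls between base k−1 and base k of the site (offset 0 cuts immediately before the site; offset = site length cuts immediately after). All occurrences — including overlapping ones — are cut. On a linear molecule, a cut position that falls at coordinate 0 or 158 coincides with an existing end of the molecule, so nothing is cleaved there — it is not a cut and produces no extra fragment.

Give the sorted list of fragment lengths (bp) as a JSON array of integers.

Per-enzyme occurrences:
  FykVI TGTAGAAC/0: at [28, 87, 101, 140, 149] ⇒ [28, 87, 101, 140, 149]
  LmaIX CTGATCC/1: at [3, 13, 39, 63, 80, 120, 133] ⇒ [4, 14, 40, 64, 81, 121, 134]
  GruVI CTGTCCCA/3: at [20, 49, 71, 112] ⇒ [23, 52, 74, 115]

Pooled cuts: [4, 14, 23, 28, 40, 52, 64, 74, 81, 87, 101, 115, 121, 134, 140, 149]

Fragments:
  [0,4): 4 bp
  [4,14): 10 bp
  [14,23): 9 bp
  [23,28): 5 bp
  [28,40): 12 bp
  [40,52): 12 bp
  [52,64): 12 bp
  [64,74): 10 bp
  [74,81): 7 bp
  [81,87): 6 bp
  [87,101): 14 bp
  [101,115): 14 bp
  [115,121): 6 bp
  [121,134): 13 bp
  [134,140): 6 bp
  [140,149): 9 bp
  [149,158): 9 bp

[4,5,6,6,6,7,9,9,9,10,10,12,12,12,13,14,14]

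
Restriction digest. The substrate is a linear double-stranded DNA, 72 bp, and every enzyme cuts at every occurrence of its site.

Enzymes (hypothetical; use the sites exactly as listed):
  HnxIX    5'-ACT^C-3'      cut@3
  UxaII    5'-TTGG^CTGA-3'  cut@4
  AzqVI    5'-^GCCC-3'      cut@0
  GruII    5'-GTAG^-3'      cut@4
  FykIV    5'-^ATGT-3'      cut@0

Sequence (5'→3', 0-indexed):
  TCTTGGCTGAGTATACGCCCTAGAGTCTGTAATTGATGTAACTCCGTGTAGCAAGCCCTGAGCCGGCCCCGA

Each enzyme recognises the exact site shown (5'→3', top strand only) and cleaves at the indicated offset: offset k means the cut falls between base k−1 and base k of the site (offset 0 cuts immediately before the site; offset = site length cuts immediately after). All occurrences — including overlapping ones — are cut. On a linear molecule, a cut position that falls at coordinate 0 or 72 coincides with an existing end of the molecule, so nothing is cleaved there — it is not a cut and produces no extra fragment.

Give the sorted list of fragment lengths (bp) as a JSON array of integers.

Per-enzyme occurrences:
  HnxIX ACTC/3: at [40] ⇒ [43]
  UxaII TTGGCTGA/4: at [2] ⇒ [6]
  AzqVI GCCC/0: at [16, 54, 65] ⇒ [16, 54, 65]
  GruII GTAG/4: at [47] ⇒ [51]
  FykIV ATGT/0: at [35] ⇒ [35]

Pooled cuts: [6, 16, 35, 43, 51, 54, 65]

Fragment lengths:
  [0,6): 6 bp
  [6,16): 10 bp
  [16,35): 19 bp
  [35,43): 8 bp
  [43,51): 8 bp
  [51,54): 3 bp
  [54,65): 11 bp
  [65,72): 7 bp

[3,6,7,8,8,10,11,19]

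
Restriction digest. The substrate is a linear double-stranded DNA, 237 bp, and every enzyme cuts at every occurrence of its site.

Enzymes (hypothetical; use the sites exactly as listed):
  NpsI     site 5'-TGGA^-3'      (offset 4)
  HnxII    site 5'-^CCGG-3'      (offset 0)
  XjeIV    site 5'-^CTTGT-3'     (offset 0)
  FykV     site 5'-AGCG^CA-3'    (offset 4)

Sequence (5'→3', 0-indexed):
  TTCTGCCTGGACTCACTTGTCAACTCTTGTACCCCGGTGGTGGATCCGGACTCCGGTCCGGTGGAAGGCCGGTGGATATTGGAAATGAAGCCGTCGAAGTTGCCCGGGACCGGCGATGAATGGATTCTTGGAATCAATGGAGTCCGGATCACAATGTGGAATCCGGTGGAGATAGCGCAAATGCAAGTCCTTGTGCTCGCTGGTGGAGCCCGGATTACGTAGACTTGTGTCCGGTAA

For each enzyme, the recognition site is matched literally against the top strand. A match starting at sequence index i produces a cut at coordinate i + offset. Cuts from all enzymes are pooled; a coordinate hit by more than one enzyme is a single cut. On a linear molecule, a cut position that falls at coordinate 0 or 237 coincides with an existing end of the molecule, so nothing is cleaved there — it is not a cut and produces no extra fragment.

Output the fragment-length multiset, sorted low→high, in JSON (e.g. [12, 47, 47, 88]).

Site scan:
  NpsI TGGA/4: at [7, 40, 61, 72, 79, 120, 128, 137, 156, 166, 203] ⇒ [11, 44, 65, 76, 83, 124, 132, 141, 160, 170, 207]
  HnxII CCGG/0: at [33, 45, 52, 57, 68, 103, 109, 143, 162, 209, 230] ⇒ [33, 45, 52, 57, 68, 103, 109, 143, 162, 209, 230]
  XjeIV CTTGT/0: at [15, 25, 189, 223] ⇒ [15, 25, 189, 223]
  FykV AGCGCA/4: at [173] ⇒ [177]

Pooled cuts: [11, 15, 25, 33, 44, 45, 52, 57, 65, 68, 76, 83, 103, 109, 124, 132, 141, 143, 160, 162, 170, 177, 189, 207, 209, 223, 230]

Fragment lengths:
  [0,11): 11 bp
  [11,15): 4 bp
  [15,25): 10 bp
  [25,33): 8 bp
  [33,44): 11 bp
  [44,45): 1 bp
  [45,52): 7 bp
  [52,57): 5 bp
  [57,65): 8 bp
  [65,68): 3 bp
  [68,76): 8 bp
  [76,83): 7 bp
  [83,103): 20 bp
  [103,109): 6 bp
  [109,124): 15 bp
  [124,132): 8 bp
  [132,141): 9 bp
  [141,143): 2 bp
  [143,160): 17 bp
  [160,162): 2 bp
  [162,170): 8 bp
  [170,177): 7 bp
  [177,189): 12 bp
  [189,207): 18 bp
  [207,209): 2 bp
  [209,223): 14 bp
  [223,230): 7 bp
  [230,237): 7 bp

[1,2,2,2,3,4,5,6,7,7,7,7,7,8,8,8,8,8,9,10,11,11,12,14,15,17,18,20]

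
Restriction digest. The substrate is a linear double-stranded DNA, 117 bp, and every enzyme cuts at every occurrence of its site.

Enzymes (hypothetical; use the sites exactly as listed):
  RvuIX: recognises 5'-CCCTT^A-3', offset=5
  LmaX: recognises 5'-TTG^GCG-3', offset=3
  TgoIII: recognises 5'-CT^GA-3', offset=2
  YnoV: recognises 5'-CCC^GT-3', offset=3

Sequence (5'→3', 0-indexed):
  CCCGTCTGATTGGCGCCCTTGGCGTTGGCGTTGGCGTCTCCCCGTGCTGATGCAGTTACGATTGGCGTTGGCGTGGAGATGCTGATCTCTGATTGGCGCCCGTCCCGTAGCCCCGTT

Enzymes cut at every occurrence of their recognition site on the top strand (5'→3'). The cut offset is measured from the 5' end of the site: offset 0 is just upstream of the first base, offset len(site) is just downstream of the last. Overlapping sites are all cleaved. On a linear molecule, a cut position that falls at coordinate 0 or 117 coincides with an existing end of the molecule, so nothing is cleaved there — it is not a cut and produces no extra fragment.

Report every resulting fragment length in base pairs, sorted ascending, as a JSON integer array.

[3,3,4,5,5,5,5,6,6,6,6,7,8,9,10,13,16]

Per-enzyme occurrences:
  RvuIX (CCCTTA, off=5): no sites
  LmaX TTGGCG/3: at [9, 18, 24, 30, 61, 67, 92] ⇒ [12, 21, 27, 33, 64, 70, 95]
  TgoIII CTGA/2: at [5, 46, 81, 88] ⇒ [7, 48, 83, 90]
  YnoV CCCGT/3: at [0, 40, 98, 103, 111] ⇒ [3, 43, 101, 106, 114]

Pooled cuts: [3, 7, 12, 21, 27, 33, 43, 48, 64, 70, 83, 90, 95, 101, 106, 114]

Fragment lengths:
  [0,3): 3 bp
  [3,7): 4 bp
  [7,12): 5 bp
  [12,21): 9 bp
  [21,27): 6 bp
  [27,33): 6 bp
  [33,43): 10 bp
  [43,48): 5 bp
  [48,64): 16 bp
  [64,70): 6 bp
  [70,83): 13 bp
  [83,90): 7 bp
  [90,95): 5 bp
  [95,101): 6 bp
  [101,106): 5 bp
  [106,114): 8 bp
  [114,117): 3 bp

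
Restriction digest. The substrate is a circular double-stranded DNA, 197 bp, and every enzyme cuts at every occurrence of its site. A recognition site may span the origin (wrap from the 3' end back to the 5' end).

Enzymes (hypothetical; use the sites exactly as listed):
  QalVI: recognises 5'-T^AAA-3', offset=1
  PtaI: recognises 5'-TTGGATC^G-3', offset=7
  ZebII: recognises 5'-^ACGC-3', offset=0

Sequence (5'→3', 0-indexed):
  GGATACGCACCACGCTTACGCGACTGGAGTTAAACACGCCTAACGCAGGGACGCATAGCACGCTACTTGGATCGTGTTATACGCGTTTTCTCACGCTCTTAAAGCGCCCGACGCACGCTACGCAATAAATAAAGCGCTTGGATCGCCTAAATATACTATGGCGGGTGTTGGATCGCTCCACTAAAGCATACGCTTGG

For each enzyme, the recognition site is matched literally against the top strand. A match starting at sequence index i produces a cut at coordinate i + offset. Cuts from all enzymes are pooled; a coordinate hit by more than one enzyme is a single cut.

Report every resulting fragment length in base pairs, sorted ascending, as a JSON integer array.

[4,4,4,4,5,6,7,7,7,7,7,8,8,8,9,10,12,12,14,14,14,26]

Per-enzyme occurrences:
  QalVI (TAAA, off=1): starts [30, 99, 125, 129, 147, 181] → cuts [31, 100, 126, 130, 148, 182]
  PtaI (TTGGATCG, off=7): starts [66, 137, 167] → cuts [73, 144, 174]
  ZebII (ACGC, off=0): starts [4, 11, 17, 35, 42, 50, 59, 80, 92, 110, 114, 119, 189] → cuts [4, 11, 17, 35, 42, 50, 59, 80, 92, 110, 114, 119, 189]

All cut coordinates (distinct, sorted): [4, 11, 17, 31, 35, 42, 50, 59, 73, 80, 92, 100, 110, 114, 119, 126, 130, 144, 148, 174, 182, 189]

Fragment lengths:
  4→11: 7 bp
  11→17: 6 bp
  17→31: 14 bp
  31→35: 4 bp
  35→42: 7 bp
  42→50: 8 bp
  50→59: 9 bp
  59→73: 14 bp
  73→80: 7 bp
  80→92: 12 bp
  92→100: 8 bp
  100→110: 10 bp
  110→114: 4 bp
  114→119: 5 bp
  119→126: 7 bp
  126→130: 4 bp
  130→144: 14 bp
  144→148: 4 bp
  148→174: 26 bp
  174→182: 8 bp
  182→189: 7 bp
  189→4 (wrap): 197-189+4 = 12 bp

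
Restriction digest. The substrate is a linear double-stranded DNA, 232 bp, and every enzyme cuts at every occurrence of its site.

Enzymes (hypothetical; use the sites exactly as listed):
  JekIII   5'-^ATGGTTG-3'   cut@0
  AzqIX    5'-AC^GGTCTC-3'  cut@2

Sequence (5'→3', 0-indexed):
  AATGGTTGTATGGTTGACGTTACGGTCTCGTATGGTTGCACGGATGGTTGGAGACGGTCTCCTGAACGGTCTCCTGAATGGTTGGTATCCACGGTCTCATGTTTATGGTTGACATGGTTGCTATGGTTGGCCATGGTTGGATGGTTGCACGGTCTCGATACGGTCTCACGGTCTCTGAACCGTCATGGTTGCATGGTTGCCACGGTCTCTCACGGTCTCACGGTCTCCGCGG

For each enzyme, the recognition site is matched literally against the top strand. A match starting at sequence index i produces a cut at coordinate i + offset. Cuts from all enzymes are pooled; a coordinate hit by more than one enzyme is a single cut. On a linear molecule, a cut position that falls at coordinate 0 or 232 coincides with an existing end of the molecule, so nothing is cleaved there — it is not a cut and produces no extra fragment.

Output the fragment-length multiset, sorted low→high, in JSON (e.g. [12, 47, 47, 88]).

[1,8,8,8,8,8,8,9,9,10,10,10,10,11,11,11,12,12,12,12,14,15,15]

Site scan:
  JekIII ATGGTTG/0: at [1, 9, 31, 43, 77, 104, 113, 122, 132, 140, 184, 192] ⇒ [1, 9, 31, 43, 77, 104, 113, 122, 132, 140, 184, 192]
  AzqIX ACGGTCTC/2: at [21, 53, 65, 90, 148, 159, 167, 201, 211, 219] ⇒ [23, 55, 67, 92, 150, 161, 169, 203, 213, 221]

All cut coordinates (distinct, sorted): [1, 9, 23, 31, 43, 55, 67, 77, 92, 104, 113, 122, 132, 140, 150, 161, 169, 184, 192, 203, 213, 221]

Fragment lengths:
  [0,1): 1 bp
  [1,9): 8 bp
  [9,23): 14 bp
  [23,31): 8 bp
  [31,43): 12 bp
  [43,55): 12 bp
  [55,67): 12 bp
  [67,77): 10 bp
  [77,92): 15 bp
  [92,104): 12 bp
  [104,113): 9 bp
  [113,122): 9 bp
  [122,132): 10 bp
  [132,140): 8 bp
  [140,150): 10 bp
  [150,161): 11 bp
  [161,169): 8 bp
  [169,184): 15 bp
  [184,192): 8 bp
  [192,203): 11 bp
  [203,213): 10 bp
  [213,221): 8 bp
  [221,232): 11 bp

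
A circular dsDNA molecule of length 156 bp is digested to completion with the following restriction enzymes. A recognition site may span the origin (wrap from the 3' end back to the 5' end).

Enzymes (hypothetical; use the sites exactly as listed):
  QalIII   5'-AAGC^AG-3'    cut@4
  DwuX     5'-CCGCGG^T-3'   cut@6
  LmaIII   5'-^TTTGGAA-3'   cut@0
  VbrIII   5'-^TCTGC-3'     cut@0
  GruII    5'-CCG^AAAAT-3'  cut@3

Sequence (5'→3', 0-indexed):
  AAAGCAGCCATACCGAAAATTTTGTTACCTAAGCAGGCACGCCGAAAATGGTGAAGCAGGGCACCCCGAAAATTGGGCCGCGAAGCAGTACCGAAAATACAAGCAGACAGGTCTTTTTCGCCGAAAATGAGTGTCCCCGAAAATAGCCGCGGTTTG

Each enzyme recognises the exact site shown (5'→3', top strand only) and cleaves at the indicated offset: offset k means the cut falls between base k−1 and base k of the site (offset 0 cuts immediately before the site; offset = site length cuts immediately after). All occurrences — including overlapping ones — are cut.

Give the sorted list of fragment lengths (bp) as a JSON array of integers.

Per-enzyme occurrences:
  QalIII AAGCAG/4: at [1, 30, 53, 82, 100] ⇒ [5, 34, 57, 86, 104]
  DwuX CCGCGGT/6: at [146] ⇒ [152]
  LmaIII (TTTGGAA, off=0): no sites
  VbrIII (TCTGC, off=0): no sites
  GruII CCGAAAAT/3: at [12, 41, 65, 90, 120, 136] ⇒ [15, 44, 68, 93, 123, 139]

Pooled cuts: [5, 15, 34, 44, 57, 68, 86, 93, 104, 123, 139, 152]

Fragment lengths:
  5→15: 10 bp
  15→34: 19 bp
  34→44: 10 bp
  44→57: 13 bp
  57→68: 11 bp
  68→86: 18 bp
  86→93: 7 bp
  93→104: 11 bp
  104→123: 19 bp
  123→139: 16 bp
  139→152: 13 bp
  152→5 (wrap): 156-152+5 = 9 bp

[7,9,10,10,11,11,13,13,16,18,19,19]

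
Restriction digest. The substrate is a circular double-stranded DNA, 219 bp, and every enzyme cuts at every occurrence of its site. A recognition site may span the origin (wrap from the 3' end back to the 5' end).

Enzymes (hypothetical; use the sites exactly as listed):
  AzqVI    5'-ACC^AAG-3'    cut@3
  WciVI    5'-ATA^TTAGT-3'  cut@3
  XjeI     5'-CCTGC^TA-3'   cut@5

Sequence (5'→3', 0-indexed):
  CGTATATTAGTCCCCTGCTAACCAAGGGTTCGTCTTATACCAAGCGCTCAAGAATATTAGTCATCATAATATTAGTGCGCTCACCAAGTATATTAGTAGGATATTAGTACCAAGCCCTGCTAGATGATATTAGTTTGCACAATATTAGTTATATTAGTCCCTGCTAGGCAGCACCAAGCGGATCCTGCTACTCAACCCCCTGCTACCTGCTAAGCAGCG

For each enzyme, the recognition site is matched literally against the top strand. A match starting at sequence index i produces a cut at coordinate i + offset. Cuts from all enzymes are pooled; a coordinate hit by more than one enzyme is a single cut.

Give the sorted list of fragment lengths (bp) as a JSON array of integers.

[5,7,7,8,9,9,9,11,11,11,12,13,14,15,15,15,15,15,18]

Per-enzyme occurrences:
  AzqVI (ACCAAG, off=3): starts [20, 38, 82, 108, 172] → cuts [23, 41, 85, 111, 175]
  WciVI (ATATTAGT, off=3): starts [3, 53, 68, 89, 100, 126, 141, 150] → cuts [6, 56, 71, 92, 103, 129, 144, 153]
  XjeI (CCTGCTA, off=5): starts [13, 115, 159, 183, 198, 205] → cuts [18, 120, 164, 188, 203, 210]

All cut coordinates (distinct, sorted): [6, 18, 23, 41, 56, 71, 85, 92, 103, 111, 120, 129, 144, 153, 164, 175, 188, 203, 210]

Fragment lengths:
  6→18: 12 bp
  18→23: 5 bp
  23→41: 18 bp
  41→56: 15 bp
  56→71: 15 bp
  71→85: 14 bp
  85→92: 7 bp
  92→103: 11 bp
  103→111: 8 bp
  111→120: 9 bp
  120→129: 9 bp
  129→144: 15 bp
  144→153: 9 bp
  153→164: 11 bp
  164→175: 11 bp
  175→188: 13 bp
  188→203: 15 bp
  203→210: 7 bp
  210→6 (wrap): 219-210+6 = 15 bp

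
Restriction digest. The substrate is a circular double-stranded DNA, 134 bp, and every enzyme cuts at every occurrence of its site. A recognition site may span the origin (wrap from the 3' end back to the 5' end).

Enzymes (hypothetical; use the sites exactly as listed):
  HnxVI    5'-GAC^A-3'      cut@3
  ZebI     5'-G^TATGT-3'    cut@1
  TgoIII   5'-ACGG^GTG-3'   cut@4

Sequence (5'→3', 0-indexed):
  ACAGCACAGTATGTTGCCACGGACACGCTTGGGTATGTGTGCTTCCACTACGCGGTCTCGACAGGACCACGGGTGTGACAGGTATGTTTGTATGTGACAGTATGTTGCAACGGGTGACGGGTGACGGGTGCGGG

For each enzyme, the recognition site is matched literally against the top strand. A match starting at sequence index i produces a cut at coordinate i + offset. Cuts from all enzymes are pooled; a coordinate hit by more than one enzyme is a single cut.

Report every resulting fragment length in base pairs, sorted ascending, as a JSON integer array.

Scan for sites:
  HnxVI (GACA, off=3): starts [21, 59, 76, 95, 133] → cuts [2, 24, 62, 79, 98]
  ZebI (GTATGT, off=1): starts [8, 32, 81, 89, 99] → cuts [9, 33, 82, 90, 100]
  TgoIII (ACGGGTG, off=4): starts [68, 109, 116, 123] → cuts [72, 113, 120, 127]

Pooled cuts: [2, 9, 24, 33, 62, 72, 79, 82, 90, 98, 100, 113, 120, 127]

Fragment lengths:
  2→9: 7 bp
  9→24: 15 bp
  24→33: 9 bp
  33→62: 29 bp
  62→72: 10 bp
  72→79: 7 bp
  79→82: 3 bp
  82→90: 8 bp
  90→98: 8 bp
  98→100: 2 bp
  100→113: 13 bp
  113→120: 7 bp
  120→127: 7 bp
  127→2 (wrap): 134-127+2 = 9 bp

[2,3,7,7,7,7,8,8,9,9,10,13,15,29]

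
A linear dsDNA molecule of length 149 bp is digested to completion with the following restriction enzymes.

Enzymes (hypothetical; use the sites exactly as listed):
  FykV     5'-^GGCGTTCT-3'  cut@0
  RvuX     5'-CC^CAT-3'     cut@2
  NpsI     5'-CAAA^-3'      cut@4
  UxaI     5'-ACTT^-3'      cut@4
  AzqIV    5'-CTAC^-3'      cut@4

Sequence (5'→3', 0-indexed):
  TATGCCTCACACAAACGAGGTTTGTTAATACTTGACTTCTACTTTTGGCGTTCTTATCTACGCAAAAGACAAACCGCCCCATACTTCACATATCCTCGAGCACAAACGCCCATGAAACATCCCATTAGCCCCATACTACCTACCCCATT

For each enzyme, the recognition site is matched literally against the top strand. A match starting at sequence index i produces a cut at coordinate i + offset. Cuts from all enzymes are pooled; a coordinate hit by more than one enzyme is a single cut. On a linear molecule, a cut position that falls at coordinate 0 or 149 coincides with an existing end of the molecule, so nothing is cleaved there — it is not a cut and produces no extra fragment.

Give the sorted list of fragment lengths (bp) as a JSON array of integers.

Per-enzyme occurrences:
  FykV GGCGTTCT/0: at [46] ⇒ [46]
  RvuX CCCAT/2: at [77, 108, 120, 129, 143] ⇒ [79, 110, 122, 131, 145]
  NpsI CAAA/4: at [11, 62, 69, 102] ⇒ [15, 66, 73, 106]
  UxaI ACTT/4: at [29, 34, 40, 82] ⇒ [33, 38, 44, 86]
  AzqIV CTAC/4: at [38, 57, 135, 139] ⇒ [42, 61, 139, 143]

Pooled cuts: [15, 33, 38, 42, 44, 46, 61, 66, 73, 79, 86, 106, 110, 122, 131, 139, 143, 145]

Fragments:
  [0,15): 15 bp
  [15,33): 18 bp
  [33,38): 5 bp
  [38,42): 4 bp
  [42,44): 2 bp
  [44,46): 2 bp
  [46,61): 15 bp
  [61,66): 5 bp
  [66,73): 7 bp
  [73,79): 6 bp
  [79,86): 7 bp
  [86,106): 20 bp
  [106,110): 4 bp
  [110,122): 12 bp
  [122,131): 9 bp
  [131,139): 8 bp
  [139,143): 4 bp
  [143,145): 2 bp
  [145,149): 4 bp

[2,2,2,4,4,4,4,5,5,6,7,7,8,9,12,15,15,18,20]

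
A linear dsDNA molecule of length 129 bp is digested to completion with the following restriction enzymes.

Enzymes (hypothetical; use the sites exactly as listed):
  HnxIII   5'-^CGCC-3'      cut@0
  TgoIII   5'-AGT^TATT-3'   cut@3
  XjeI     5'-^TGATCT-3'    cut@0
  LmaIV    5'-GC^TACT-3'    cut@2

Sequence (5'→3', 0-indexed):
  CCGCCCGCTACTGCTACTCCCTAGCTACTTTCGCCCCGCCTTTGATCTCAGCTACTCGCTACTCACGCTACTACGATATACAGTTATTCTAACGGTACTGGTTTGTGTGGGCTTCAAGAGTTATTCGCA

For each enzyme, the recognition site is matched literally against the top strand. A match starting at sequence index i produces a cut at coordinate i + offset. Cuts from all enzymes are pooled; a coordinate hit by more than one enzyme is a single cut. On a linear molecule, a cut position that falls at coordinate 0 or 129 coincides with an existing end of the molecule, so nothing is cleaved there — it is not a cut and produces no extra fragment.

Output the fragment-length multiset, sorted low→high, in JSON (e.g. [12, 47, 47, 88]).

Per-enzyme occurrences:
  HnxIII CGCC/0: at [1, 31, 36] ⇒ [1, 31, 36]
  TgoIII AGTTATT/3: at [81, 118] ⇒ [84, 121]
  XjeI TGATCT/0: at [42] ⇒ [42]
  LmaIV GCTACT/2: at [6, 12, 23, 50, 57, 66] ⇒ [8, 14, 25, 52, 59, 68]

Pooled cuts: [1, 8, 14, 25, 31, 36, 42, 52, 59, 68, 84, 121]

Fragment lengths:
  [0,1): 1 bp
  [1,8): 7 bp
  [8,14): 6 bp
  [14,25): 11 bp
  [25,31): 6 bp
  [31,36): 5 bp
  [36,42): 6 bp
  [42,52): 10 bp
  [52,59): 7 bp
  [59,68): 9 bp
  [68,84): 16 bp
  [84,121): 37 bp
  [121,129): 8 bp

[1,5,6,6,6,7,7,8,9,10,11,16,37]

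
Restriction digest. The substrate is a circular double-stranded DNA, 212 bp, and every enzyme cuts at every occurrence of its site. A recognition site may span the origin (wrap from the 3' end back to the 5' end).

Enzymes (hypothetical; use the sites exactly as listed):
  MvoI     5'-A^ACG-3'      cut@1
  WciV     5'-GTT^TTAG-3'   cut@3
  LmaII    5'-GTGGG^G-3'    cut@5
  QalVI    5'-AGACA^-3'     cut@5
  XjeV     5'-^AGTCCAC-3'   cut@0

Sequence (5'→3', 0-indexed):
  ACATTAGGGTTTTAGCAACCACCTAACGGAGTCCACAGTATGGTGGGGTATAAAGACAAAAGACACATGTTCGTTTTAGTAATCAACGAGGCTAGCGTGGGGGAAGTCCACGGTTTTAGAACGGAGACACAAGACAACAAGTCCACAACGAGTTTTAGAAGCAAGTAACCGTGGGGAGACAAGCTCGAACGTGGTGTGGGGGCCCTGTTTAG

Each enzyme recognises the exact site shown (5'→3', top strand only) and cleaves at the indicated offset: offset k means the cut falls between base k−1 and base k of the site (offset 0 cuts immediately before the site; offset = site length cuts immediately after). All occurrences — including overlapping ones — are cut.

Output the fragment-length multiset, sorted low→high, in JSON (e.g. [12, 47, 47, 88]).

Scan for sites:
  MvoI (AACG, off=1): starts [24, 84, 119, 146, 187] → cuts [25, 85, 120, 147, 188]
  WciV (GTTTTAG, off=3): starts [8, 72, 112, 151] → cuts [11, 75, 115, 154]
  LmaII (GTGGGG, off=5): starts [42, 96, 170, 195] → cuts [47, 101, 175, 200]
  QalVI (AGACA, off=5): starts [53, 60, 124, 131, 176, 210] → cuts [3, 58, 65, 129, 136, 181]
  XjeV (AGTCCAC, off=0): starts [29, 104, 139] → cuts [29, 104, 139]

Pooled cuts: [3, 11, 25, 29, 47, 58, 65, 75, 85, 101, 104, 115, 120, 129, 136, 139, 147, 154, 175, 181, 188, 200]

Fragments:
  3→11: 8 bp
  11→25: 14 bp
  25→29: 4 bp
  29→47: 18 bp
  47→58: 11 bp
  58→65: 7 bp
  65→75: 10 bp
  75→85: 10 bp
  85→101: 16 bp
  101→104: 3 bp
  104→115: 11 bp
  115→120: 5 bp
  120→129: 9 bp
  129→136: 7 bp
  136→139: 3 bp
  139→147: 8 bp
  147→154: 7 bp
  154→175: 21 bp
  175→181: 6 bp
  181→188: 7 bp
  188→200: 12 bp
  200→3 (wrap): 212-200+3 = 15 bp

[3,3,4,5,6,7,7,7,7,8,8,9,10,10,11,11,12,14,15,16,18,21]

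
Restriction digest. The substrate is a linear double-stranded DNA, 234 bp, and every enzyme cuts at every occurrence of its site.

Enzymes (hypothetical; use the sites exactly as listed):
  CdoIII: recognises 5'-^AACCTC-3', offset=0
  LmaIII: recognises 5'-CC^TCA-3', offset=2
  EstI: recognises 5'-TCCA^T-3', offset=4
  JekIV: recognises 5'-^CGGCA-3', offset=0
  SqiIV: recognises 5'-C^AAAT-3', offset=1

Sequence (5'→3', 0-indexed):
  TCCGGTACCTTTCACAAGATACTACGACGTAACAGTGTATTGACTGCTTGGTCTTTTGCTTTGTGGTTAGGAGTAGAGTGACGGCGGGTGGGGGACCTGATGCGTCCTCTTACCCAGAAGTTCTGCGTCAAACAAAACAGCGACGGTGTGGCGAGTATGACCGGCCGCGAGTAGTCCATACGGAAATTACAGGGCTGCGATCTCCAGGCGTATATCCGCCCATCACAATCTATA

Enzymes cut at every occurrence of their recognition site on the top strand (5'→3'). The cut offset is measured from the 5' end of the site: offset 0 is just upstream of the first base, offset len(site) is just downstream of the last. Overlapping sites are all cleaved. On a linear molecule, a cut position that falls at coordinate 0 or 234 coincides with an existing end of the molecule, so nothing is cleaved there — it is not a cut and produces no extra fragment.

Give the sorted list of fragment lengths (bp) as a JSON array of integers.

[56,178]

Per-enzyme occurrences:
  CdoIII (AACCTC, off=0): no sites
  LmaIII (CCTCA, off=2): no sites
  EstI TCCAT/4: at [174] ⇒ [178]
  JekIV (CGGCA, off=0): no sites
  SqiIV (CAAAT, off=1): no sites

Pooled cuts: [178]

Fragment lengths:
  [0,178): 178 bp
  [178,234): 56 bp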